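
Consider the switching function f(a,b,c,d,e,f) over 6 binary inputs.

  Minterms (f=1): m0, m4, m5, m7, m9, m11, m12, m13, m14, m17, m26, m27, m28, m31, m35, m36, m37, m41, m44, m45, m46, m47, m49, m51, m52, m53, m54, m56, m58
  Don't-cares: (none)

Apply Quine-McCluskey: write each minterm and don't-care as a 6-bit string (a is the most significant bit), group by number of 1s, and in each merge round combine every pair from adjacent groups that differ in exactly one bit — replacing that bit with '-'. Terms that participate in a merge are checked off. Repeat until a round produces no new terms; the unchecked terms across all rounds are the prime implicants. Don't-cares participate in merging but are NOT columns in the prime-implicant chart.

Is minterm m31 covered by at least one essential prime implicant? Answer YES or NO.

YES

size-2^0 implicants → 000000(✓)  000100(✓)  000101(✓)  000111(✓)  001001(✓)  001011(✓)  001100(✓)  001101(✓)  001110(✓)  010001(✓)  011010(✓)  011011(✓)  011100(✓)  011111(✓)  100011(✓)  100100(✓)  100101(✓)  101001(✓)  101100(✓)  101101(✓)  101110(✓)  101111(✓)  110001(✓)  110011(✓)  110100(✓)  110101(✓)  110110(✓)  111000(✓)  111010(✓)
size-2^1 implicants → -00100(✓)  -00101(✓)  -01001(✓)  -01100(✓)  -01101(✓)  -01110(✓)  -10001  -11010  0-1011  0-1100  00-100(✓)  00-101(✓)  000-00  0001-1  00010-(✓)  001-01(✓)  0010-1  0011-0(✓)  00110-(✓)  011-11  01101-  1-0011  1-0100(✓)  1-0101(✓)  10-100(✓)  10-101(✓)  10010-(✓)  101-01(✓)  1011-0(✓)  1011-1(✓)  10110-(✓)  10111-(✓)  110-01  1100-1  1101-0  11010-(✓)  1110-0
size-2^2 implicants → -0-100(✓)  -0-101(✓)  -0010-(✓)  -01-01  -011-0  -0110-(✓)  00-10-(✓)  1-010-  10-10-(✓)  1011--
size-2^3 implicants → -0-10-
Unchecked terms (primes): -0-10-, -01-01, -011-0, -10001, -11010, 0-1011, 0-1100, 000-00, 0001-1, 0010-1, 011-11, 01101-, 1-0011, 1-010-, 1011--, 110-01, 1100-1, 1101-0, 1110-0
Minterm coverage:
  m0 ⊆ 000-00 [E]
  m4 ⊆ -0-10-,000-00
  m5 ⊆ -0-10-,0001-1
  m7 ⊆ 0001-1 [E]
  m9 ⊆ -01-01,0010-1
  m11 ⊆ 0-1011,0010-1
  m12 ⊆ -0-10-,-011-0,0-1100
  m13 ⊆ -0-10-,-01-01
  m14 ⊆ -011-0 [E]
  m17 ⊆ -10001 [E]
  m26 ⊆ -11010,01101-
  m27 ⊆ 0-1011,011-11,01101-
  m28 ⊆ 0-1100 [E]
  m31 ⊆ 011-11 [E]
  m35 ⊆ 1-0011 [E]
  m36 ⊆ -0-10-,1-010-
  m37 ⊆ -0-10-,1-010-
  m41 ⊆ -01-01 [E]
  m44 ⊆ -0-10-,-011-0,1011--
  m45 ⊆ -0-10-,-01-01,1011--
  m46 ⊆ -011-0,1011--
  m47 ⊆ 1011-- [E]
  m49 ⊆ -10001,110-01,1100-1
  m51 ⊆ 1-0011,1100-1
  m52 ⊆ 1-010-,1101-0
  m53 ⊆ 1-010-,110-01
  m54 ⊆ 1101-0 [E]
  m56 ⊆ 1110-0 [E]
  m58 ⊆ -11010,1110-0
E = {-01-01, -011-0, -10001, 0-1100, 000-00, 0001-1, 011-11, 1-0011, 1011--, 1101-0, 1110-0}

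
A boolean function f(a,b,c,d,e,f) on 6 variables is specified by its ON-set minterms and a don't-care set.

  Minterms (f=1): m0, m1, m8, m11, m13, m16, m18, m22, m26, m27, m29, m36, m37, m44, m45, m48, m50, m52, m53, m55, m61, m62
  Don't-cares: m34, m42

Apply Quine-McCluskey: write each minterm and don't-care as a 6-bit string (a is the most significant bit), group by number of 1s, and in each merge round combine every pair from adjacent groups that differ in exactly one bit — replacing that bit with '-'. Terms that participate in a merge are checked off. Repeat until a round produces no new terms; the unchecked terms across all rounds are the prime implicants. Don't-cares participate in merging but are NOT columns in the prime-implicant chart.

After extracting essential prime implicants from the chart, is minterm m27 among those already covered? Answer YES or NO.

YES

Round 0: 000000✓ 000001✓ 001000✓ 001011✓ 001101✓ 010000✓ 010010✓ 010110✓ 011010✓ 011011✓ 011101✓ 100010✓ 100100✓ 100101✓ 101010✓ 101100✓ 101101✓ 110000✓ 110010✓ 110100✓ 110101✓ 110111✓ 111101✓ 111110
Round 1: -01101✓ -10000✓ -10010✓ -11101✓ 0-0000 0-1011 0-1101✓ 00-000 00000- 01-010 010-10 0100-0✓ 01101- 1-0010 1-0100✓ 1-0101✓ 1-1101✓ 10-010 10-100✓ 10-101✓ 10010-✓ 10110-✓ 11-101✓ 110-00 1100-0✓ 1101-1 11010-✓
Round 2: --1101 -100-0 1--101 1-010- 10-10-
PIs = {--1101, -100-0, 0-0000, 0-1011, 00-000, 00000-, 01-010, 010-10, 01101-, 1--101, 1-0010, 1-010-, 10-010, 10-10-, 110-00, 1101-1, 111110}
Coverage chart:
  m0: 0-0000,00-000,00000-
  m1: 00000- ←essential
  m8: 00-000 ←essential
  m11: 0-1011 ←essential
  m13: --1101 ←essential
  m16: -100-0,0-0000
  m18: -100-0,01-010,010-10
  m22: 010-10 ←essential
  m26: 01-010,01101-
  m27: 0-1011,01101-
  m29: --1101 ←essential
  m36: 1-010-,10-10-
  m37: 1--101,1-010-,10-10-
  m44: 10-10- ←essential
  m45: --1101,1--101,10-10-
  m48: -100-0,110-00
  m50: -100-0,1-0010
  m52: 1-010-,110-00
  m53: 1--101,1-010-,1101-1
  m55: 1101-1 ←essential
  m61: --1101,1--101
  m62: 111110 ←essential
Essential: --1101, 0-1011, 00-000, 00000-, 010-10, 10-10-, 1101-1, 111110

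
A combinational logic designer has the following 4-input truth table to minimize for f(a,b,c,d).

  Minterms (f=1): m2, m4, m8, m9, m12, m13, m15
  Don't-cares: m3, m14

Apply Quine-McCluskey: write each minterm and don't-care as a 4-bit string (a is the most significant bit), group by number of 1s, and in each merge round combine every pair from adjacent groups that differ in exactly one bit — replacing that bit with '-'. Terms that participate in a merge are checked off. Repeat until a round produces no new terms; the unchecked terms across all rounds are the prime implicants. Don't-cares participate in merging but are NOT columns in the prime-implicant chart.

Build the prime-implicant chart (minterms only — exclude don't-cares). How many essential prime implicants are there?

[col 0] 0010*, 0011*, 0100*, 1000*, 1001*, 1100*, 1101*, 1110*, 1111*
[col 1] -100, 001-, 1-00*, 1-01*, 100-*, 11-0*, 11-1*, 110-*, 111-*
[col 2] 1-0-, 11--
Prime implicants: -100, 001-, 1-0-, 11--
PI chart (minterm → PIs covering it):
  2 | 001-  (sole → essential)
  4 | -100  (sole → essential)
  8 | 1-0-  (sole → essential)
  9 | 1-0-  (sole → essential)
  12 | -100,1-0-,11--
  13 | 1-0-,11--
  15 | 11--  (sole → essential)
Essential prime implicants: -100, 001-, 1-0-, 11--

4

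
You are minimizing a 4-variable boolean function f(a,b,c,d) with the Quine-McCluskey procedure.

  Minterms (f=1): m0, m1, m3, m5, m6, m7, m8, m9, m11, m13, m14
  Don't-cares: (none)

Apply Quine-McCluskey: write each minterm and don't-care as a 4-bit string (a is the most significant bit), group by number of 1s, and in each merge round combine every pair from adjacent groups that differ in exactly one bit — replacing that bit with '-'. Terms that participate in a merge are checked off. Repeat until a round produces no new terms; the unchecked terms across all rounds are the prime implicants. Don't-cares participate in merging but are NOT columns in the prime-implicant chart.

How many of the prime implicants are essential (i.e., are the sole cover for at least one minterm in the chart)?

[col 0] 0000*, 0001*, 0011*, 0101*, 0110*, 0111*, 1000*, 1001*, 1011*, 1101*, 1110*
[col 1] -000*, -001*, -011*, -101*, -110, 0-01*, 0-11*, 00-1*, 000-*, 01-1*, 011-, 1-01*, 10-1*, 100-*
[col 2] --01, -0-1, -00-, 0--1
Prime implicants: --01, -0-1, -00-, -110, 0--1, 011-
PI chart (minterm → PIs covering it):
  0 | -00-  (sole → essential)
  1 | --01,-0-1,-00-,0--1
  3 | -0-1,0--1
  5 | --01,0--1
  6 | -110,011-
  7 | 0--1,011-
  8 | -00-  (sole → essential)
  9 | --01,-0-1,-00-
  11 | -0-1  (sole → essential)
  13 | --01  (sole → essential)
  14 | -110  (sole → essential)
Essential prime implicants: --01, -0-1, -00-, -110

4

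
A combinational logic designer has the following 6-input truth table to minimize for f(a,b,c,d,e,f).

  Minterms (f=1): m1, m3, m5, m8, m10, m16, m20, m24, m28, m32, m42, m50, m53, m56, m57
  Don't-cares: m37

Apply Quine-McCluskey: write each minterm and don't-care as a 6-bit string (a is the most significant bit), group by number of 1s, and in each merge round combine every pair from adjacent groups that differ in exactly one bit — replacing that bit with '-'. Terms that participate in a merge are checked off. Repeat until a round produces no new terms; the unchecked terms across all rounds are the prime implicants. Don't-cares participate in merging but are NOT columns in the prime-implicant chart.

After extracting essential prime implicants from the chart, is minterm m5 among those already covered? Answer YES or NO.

[col 0] 000001*, 000011*, 000101*, 001000*, 001010*, 010000*, 010100*, 011000*, 011100*, 100000, 100101*, 101010*, 110010, 110101*, 111000*, 111001*
[col 1] -00101, -01010, -11000, 0-1000, 000-01, 0000-1, 0010-0, 01-000*, 01-100*, 010-00*, 011-00*, 1-0101, 11100-
[col 2] 01--00
Prime implicants: -00101, -01010, -11000, 0-1000, 000-01, 0000-1, 0010-0, 01--00, 1-0101, 100000, 110010, 11100-
PI chart (minterm → PIs covering it):
  1 | 000-01,0000-1
  3 | 0000-1  (sole → essential)
  5 | -00101,000-01
  8 | 0-1000,0010-0
  10 | -01010,0010-0
  16 | 01--00  (sole → essential)
  20 | 01--00  (sole → essential)
  24 | -11000,0-1000,01--00
  28 | 01--00  (sole → essential)
  32 | 100000  (sole → essential)
  42 | -01010  (sole → essential)
  50 | 110010  (sole → essential)
  53 | 1-0101  (sole → essential)
  56 | -11000,11100-
  57 | 11100-  (sole → essential)
Essential prime implicants: -01010, 0000-1, 01--00, 1-0101, 100000, 110010, 11100-

NO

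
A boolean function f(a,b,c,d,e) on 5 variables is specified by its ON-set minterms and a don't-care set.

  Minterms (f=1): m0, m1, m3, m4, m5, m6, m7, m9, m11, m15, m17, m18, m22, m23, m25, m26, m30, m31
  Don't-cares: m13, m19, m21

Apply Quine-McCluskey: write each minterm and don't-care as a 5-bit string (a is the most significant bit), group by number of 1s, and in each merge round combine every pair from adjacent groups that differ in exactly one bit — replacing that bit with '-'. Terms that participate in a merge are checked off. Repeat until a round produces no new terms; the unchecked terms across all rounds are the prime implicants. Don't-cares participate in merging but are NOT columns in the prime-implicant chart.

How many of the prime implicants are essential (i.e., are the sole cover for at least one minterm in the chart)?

[col 0] 00000*, 00001*, 00011*, 00100*, 00101*, 00110*, 00111*, 01001*, 01011*, 01101*, 01111*, 10001*, 10010*, 10011*, 10101*, 10110*, 10111*, 11001*, 11010*, 11110*, 11111*
[col 1] -0001*, -0011*, -0101*, -0110*, -0111*, -1001*, -1111*, 0-001*, 0-011*, 0-101*, 0-111*, 00-00*, 00-01*, 00-11*, 000-1*, 0000-*, 001-0*, 001-1*, 0010-*, 0011-*, 01-01*, 01-11*, 010-1*, 011-1*, 1-001*, 1-010*, 1-110*, 1-111*, 10-01*, 10-10*, 10-11*, 100-1*, 1001-*, 101-1*, 1011-*, 11-10*, 1111-*
[col 2] --001, --111, -0-01*, -0-11*, -00-1*, -01-1*, -011-, 0--01*, 0--11*, 0-0-1*, 0-1-1*, 00--1*, 00-0-, 001--, 01--1*, 1--10, 1-11-, 10--1*, 10-1-
[col 3] -0--1, 0---1
Prime implicants: --001, --111, -0--1, -011-, 0---1, 00-0-, 001--, 1--10, 1-11-, 10-1-
PI chart (minterm → PIs covering it):
  0 | 00-0-  (sole → essential)
  1 | --001,-0--1,0---1,00-0-
  3 | -0--1,0---1
  4 | 00-0-,001--
  5 | -0--1,0---1,00-0-,001--
  6 | -011-,001--
  7 | --111,-0--1,-011-,0---1,001--
  9 | --001,0---1
  11 | 0---1  (sole → essential)
  15 | --111,0---1
  17 | --001,-0--1
  18 | 1--10,10-1-
  22 | -011-,1--10,1-11-,10-1-
  23 | --111,-0--1,-011-,1-11-,10-1-
  25 | --001  (sole → essential)
  26 | 1--10  (sole → essential)
  30 | 1--10,1-11-
  31 | --111,1-11-
Essential prime implicants: --001, 0---1, 00-0-, 1--10

4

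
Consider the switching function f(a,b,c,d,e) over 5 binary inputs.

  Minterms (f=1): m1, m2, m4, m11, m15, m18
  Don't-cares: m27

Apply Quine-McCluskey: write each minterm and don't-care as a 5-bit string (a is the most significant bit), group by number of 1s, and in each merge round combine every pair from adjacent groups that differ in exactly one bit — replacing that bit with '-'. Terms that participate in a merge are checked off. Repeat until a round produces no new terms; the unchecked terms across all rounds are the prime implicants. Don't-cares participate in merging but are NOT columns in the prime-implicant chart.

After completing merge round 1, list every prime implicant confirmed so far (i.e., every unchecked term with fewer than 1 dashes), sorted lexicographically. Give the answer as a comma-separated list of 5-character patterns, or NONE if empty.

size-2^0 implicants → 00001  00010(✓)  00100  01011(✓)  01111(✓)  10010(✓)  11011(✓)
size-2^1 implicants → -0010  -1011  01-11
Unchecked terms (primes): -0010, -1011, 00001, 00100, 01-11

00001, 00100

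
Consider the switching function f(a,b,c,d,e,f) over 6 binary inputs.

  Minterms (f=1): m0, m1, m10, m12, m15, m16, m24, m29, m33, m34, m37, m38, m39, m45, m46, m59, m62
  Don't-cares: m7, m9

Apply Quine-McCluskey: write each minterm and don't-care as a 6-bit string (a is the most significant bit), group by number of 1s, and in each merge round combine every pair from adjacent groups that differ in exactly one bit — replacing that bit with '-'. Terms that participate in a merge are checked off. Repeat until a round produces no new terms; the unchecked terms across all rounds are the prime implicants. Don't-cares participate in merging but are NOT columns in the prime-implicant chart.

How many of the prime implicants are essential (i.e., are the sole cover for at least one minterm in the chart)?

size-2^0 implicants → 000000(✓)  000001(✓)  000111(✓)  001001(✓)  001010  001100  001111(✓)  010000(✓)  011000(✓)  011101  100001(✓)  100010(✓)  100101(✓)  100110(✓)  100111(✓)  101101(✓)  101110(✓)  111011  111110(✓)
size-2^1 implicants → -00001  -00111  0-0000  00-001  00-111  00000-  01-000  1-1110  10-101  10-110  100-01  100-10  1001-1  10011-
Unchecked terms (primes): -00001, -00111, 0-0000, 00-001, 00-111, 00000-, 001010, 001100, 01-000, 011101, 1-1110, 10-101, 10-110, 100-01, 100-10, 1001-1, 10011-, 111011
Minterm coverage:
  m0 ⊆ 0-0000,00000-
  m1 ⊆ -00001,00-001,00000-
  m10 ⊆ 001010 [E]
  m12 ⊆ 001100 [E]
  m15 ⊆ 00-111 [E]
  m16 ⊆ 0-0000,01-000
  m24 ⊆ 01-000 [E]
  m29 ⊆ 011101 [E]
  m33 ⊆ -00001,100-01
  m34 ⊆ 100-10 [E]
  m37 ⊆ 10-101,100-01,1001-1
  m38 ⊆ 10-110,100-10,10011-
  m39 ⊆ -00111,1001-1,10011-
  m45 ⊆ 10-101 [E]
  m46 ⊆ 1-1110,10-110
  m59 ⊆ 111011 [E]
  m62 ⊆ 1-1110 [E]
E = {00-111, 001010, 001100, 01-000, 011101, 1-1110, 10-101, 100-10, 111011}

9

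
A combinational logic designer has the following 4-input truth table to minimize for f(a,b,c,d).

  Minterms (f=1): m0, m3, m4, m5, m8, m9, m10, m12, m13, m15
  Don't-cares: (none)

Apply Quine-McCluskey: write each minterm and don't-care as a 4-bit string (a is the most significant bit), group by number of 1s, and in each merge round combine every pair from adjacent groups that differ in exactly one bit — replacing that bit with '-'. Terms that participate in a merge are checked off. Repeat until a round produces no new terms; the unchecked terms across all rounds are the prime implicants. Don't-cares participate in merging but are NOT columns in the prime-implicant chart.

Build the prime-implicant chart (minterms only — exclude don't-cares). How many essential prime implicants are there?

6

size-2^0 implicants → 0000(✓)  0011  0100(✓)  0101(✓)  1000(✓)  1001(✓)  1010(✓)  1100(✓)  1101(✓)  1111(✓)
size-2^1 implicants → -000(✓)  -100(✓)  -101(✓)  0-00(✓)  010-(✓)  1-00(✓)  1-01(✓)  10-0  100-(✓)  11-1  110-(✓)
size-2^2 implicants → --00  -10-  1-0-
Unchecked terms (primes): --00, -10-, 0011, 1-0-, 10-0, 11-1
Minterm coverage:
  m0 ⊆ --00 [E]
  m3 ⊆ 0011 [E]
  m4 ⊆ --00,-10-
  m5 ⊆ -10- [E]
  m8 ⊆ --00,1-0-,10-0
  m9 ⊆ 1-0- [E]
  m10 ⊆ 10-0 [E]
  m12 ⊆ --00,-10-,1-0-
  m13 ⊆ -10-,1-0-,11-1
  m15 ⊆ 11-1 [E]
E = {--00, -10-, 0011, 1-0-, 10-0, 11-1}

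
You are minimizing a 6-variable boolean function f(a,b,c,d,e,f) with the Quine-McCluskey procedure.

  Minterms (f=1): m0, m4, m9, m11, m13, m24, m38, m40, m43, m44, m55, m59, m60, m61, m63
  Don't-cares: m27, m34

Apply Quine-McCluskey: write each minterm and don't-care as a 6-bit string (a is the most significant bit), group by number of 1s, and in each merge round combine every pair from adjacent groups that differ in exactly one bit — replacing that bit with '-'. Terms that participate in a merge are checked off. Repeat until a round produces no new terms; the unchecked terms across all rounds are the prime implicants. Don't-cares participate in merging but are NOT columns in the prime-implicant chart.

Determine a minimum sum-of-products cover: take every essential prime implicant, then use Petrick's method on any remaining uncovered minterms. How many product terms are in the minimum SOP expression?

8

Round 0: 000000✓ 000100✓ 001001✓ 001011✓ 001101✓ 011000 011011✓ 100010✓ 100110✓ 101000✓ 101011✓ 101100✓ 110111✓ 111011✓ 111100✓ 111101✓ 111111✓
Round 1: -01011✓ -11011✓ 0-1011✓ 000-00 001-01 0010-1 1-1011✓ 1-1100 100-10 101-00 11-111 111-11 1111-1 11110-
Round 2: --1011
PIs = {--1011, 000-00, 001-01, 0010-1, 011000, 1-1100, 100-10, 101-00, 11-111, 111-11, 1111-1, 11110-}
Coverage chart:
  m0: 000-00 ←essential
  m4: 000-00 ←essential
  m9: 001-01,0010-1
  m11: --1011,0010-1
  m13: 001-01 ←essential
  m24: 011000 ←essential
  m38: 100-10 ←essential
  m40: 101-00 ←essential
  m43: --1011 ←essential
  m44: 1-1100,101-00
  m55: 11-111 ←essential
  m59: --1011,111-11
  m60: 1-1100,11110-
  m61: 1111-1,11110-
  m63: 11-111,111-11,1111-1
Essential: --1011, 000-00, 001-01, 011000, 100-10, 101-00, 11-111
Petrick residual → 11110-
Min cover (8 terms): cd'ef + a'b'c'e'f' + a'b'ce'f + a'bcd'e'f' + ab'c'ef' + ab'ce'f' + abdef + abcde'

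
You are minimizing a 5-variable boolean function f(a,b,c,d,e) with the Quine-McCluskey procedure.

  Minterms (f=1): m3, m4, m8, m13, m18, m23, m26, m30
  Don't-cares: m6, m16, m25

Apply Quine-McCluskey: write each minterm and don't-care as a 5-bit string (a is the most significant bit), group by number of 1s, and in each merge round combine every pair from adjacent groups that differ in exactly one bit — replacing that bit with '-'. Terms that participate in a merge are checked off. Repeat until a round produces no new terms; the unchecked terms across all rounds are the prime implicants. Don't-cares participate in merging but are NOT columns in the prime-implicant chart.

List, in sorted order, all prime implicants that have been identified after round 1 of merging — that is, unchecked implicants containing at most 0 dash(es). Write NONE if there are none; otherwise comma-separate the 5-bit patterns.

size-2^0 implicants → 00011  00100(✓)  00110(✓)  01000  01101  10000(✓)  10010(✓)  10111  11001  11010(✓)  11110(✓)
size-2^1 implicants → 001-0  1-010  100-0  11-10
Unchecked terms (primes): 00011, 001-0, 01000, 01101, 1-010, 100-0, 10111, 11-10, 11001

00011, 01000, 01101, 10111, 11001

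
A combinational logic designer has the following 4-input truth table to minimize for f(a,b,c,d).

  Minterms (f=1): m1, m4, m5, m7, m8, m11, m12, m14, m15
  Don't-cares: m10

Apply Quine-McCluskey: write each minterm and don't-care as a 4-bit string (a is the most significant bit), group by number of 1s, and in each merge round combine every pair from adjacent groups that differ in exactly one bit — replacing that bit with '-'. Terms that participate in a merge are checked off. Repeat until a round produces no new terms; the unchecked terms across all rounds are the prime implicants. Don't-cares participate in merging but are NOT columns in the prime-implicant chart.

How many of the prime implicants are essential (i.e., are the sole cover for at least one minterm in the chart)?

3

Round 0: 0001✓ 0100✓ 0101✓ 0111✓ 1000✓ 1010✓ 1011✓ 1100✓ 1110✓ 1111✓
Round 1: -100 -111 0-01 01-1 010- 1-00✓ 1-10✓ 1-11✓ 10-0✓ 101-✓ 11-0✓ 111-✓
Round 2: 1--0 1-1-
PIs = {-100, -111, 0-01, 01-1, 010-, 1--0, 1-1-}
Coverage chart:
  m1: 0-01 ←essential
  m4: -100,010-
  m5: 0-01,01-1,010-
  m7: -111,01-1
  m8: 1--0 ←essential
  m11: 1-1- ←essential
  m12: -100,1--0
  m14: 1--0,1-1-
  m15: -111,1-1-
Essential: 0-01, 1--0, 1-1-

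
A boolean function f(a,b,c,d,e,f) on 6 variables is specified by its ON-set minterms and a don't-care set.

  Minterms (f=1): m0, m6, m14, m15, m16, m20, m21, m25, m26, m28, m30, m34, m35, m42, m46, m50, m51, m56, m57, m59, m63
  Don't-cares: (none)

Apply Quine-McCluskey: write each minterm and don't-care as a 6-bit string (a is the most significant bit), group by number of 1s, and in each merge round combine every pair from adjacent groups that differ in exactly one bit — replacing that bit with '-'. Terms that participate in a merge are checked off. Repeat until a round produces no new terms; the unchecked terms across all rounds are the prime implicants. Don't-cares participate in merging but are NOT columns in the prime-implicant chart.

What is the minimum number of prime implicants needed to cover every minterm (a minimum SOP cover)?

11

Round 0: 000000✓ 000110✓ 001110✓ 001111✓ 010000✓ 010100✓ 010101✓ 011001✓ 011010✓ 011100✓ 011110✓ 100010✓ 100011✓ 101010✓ 101110✓ 110010✓ 110011✓ 111000✓ 111001✓ 111011✓ 111111✓
Round 1: -01110 -11001 0-0000 0-1110 00-110 00111- 01-100 010-00 01010- 011-10 0111-0 1-0010✓ 1-0011✓ 10-010 10001-✓ 101-10 11-011 11001-✓ 111-11 1110-1 11100-
Round 2: 1-001-
PIs = {-01110, -11001, 0-0000, 0-1110, 00-110, 00111-, 01-100, 010-00, 01010-, 011-10, 0111-0, 1-001-, 10-010, 101-10, 11-011, 111-11, 1110-1, 11100-}
Coverage chart:
  m0: 0-0000 ←essential
  m6: 00-110 ←essential
  m14: -01110,0-1110,00-110,00111-
  m15: 00111- ←essential
  m16: 0-0000,010-00
  m20: 01-100,010-00,01010-
  m21: 01010- ←essential
  m25: -11001 ←essential
  m26: 011-10 ←essential
  m28: 01-100,0111-0
  m30: 0-1110,011-10,0111-0
  m34: 1-001-,10-010
  m35: 1-001- ←essential
  m42: 10-010,101-10
  m46: -01110,101-10
  m50: 1-001- ←essential
  m51: 1-001-,11-011
  m56: 11100- ←essential
  m57: -11001,1110-1,11100-
  m59: 11-011,111-11,1110-1
  m63: 111-11 ←essential
Essential: -11001, 0-0000, 00-110, 00111-, 01010-, 011-10, 1-001-, 111-11, 11100-
Petrick residual → 01-100, 101-10
Min cover (11 terms): bcd'e'f + a'c'd'e'f' + a'b'def' + a'b'cde + a'bde'f' + a'bc'de' + a'bcef' + ac'd'e + ab'cef' + abcef + abcd'e'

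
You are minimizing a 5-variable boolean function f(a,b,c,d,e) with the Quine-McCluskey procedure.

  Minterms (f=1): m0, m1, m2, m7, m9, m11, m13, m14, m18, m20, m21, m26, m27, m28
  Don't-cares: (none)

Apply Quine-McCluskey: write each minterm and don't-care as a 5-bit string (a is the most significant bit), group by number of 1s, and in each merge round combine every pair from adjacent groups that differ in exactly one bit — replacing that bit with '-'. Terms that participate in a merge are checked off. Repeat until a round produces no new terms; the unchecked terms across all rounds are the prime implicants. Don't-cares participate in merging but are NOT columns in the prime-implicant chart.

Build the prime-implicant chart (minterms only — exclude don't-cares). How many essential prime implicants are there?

Round 0: 00000✓ 00001✓ 00010✓ 00111 01001✓ 01011✓ 01101✓ 01110 10010✓ 10100✓ 10101✓ 11010✓ 11011✓ 11100✓
Round 1: -0010 -1011 0-001 000-0 0000- 01-01 010-1 1-010 1-100 1010- 1101-
PIs = {-0010, -1011, 0-001, 000-0, 0000-, 00111, 01-01, 010-1, 01110, 1-010, 1-100, 1010-, 1101-}
Coverage chart:
  m0: 000-0,0000-
  m1: 0-001,0000-
  m2: -0010,000-0
  m7: 00111 ←essential
  m9: 0-001,01-01,010-1
  m11: -1011,010-1
  m13: 01-01 ←essential
  m14: 01110 ←essential
  m18: -0010,1-010
  m20: 1-100,1010-
  m21: 1010- ←essential
  m26: 1-010,1101-
  m27: -1011,1101-
  m28: 1-100 ←essential
Essential: 00111, 01-01, 01110, 1-100, 1010-

5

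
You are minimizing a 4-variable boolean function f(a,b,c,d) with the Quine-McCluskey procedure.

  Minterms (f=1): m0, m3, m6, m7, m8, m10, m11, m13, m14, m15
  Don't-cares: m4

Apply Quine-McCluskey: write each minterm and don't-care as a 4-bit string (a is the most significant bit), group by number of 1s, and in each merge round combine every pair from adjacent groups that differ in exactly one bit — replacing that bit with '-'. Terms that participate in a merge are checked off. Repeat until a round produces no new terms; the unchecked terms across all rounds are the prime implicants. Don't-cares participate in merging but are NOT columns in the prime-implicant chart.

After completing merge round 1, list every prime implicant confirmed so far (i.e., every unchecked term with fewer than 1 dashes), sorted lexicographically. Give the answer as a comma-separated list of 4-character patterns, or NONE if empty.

NONE

Round 0: 0000✓ 0011✓ 0100✓ 0110✓ 0111✓ 1000✓ 1010✓ 1011✓ 1101✓ 1110✓ 1111✓
Round 1: -000 -011✓ -110✓ -111✓ 0-00 0-11✓ 01-0 011-✓ 1-10✓ 1-11✓ 10-0 101-✓ 11-1 111-✓
Round 2: --11 -11- 1-1-
PIs = {--11, -000, -11-, 0-00, 01-0, 1-1-, 10-0, 11-1}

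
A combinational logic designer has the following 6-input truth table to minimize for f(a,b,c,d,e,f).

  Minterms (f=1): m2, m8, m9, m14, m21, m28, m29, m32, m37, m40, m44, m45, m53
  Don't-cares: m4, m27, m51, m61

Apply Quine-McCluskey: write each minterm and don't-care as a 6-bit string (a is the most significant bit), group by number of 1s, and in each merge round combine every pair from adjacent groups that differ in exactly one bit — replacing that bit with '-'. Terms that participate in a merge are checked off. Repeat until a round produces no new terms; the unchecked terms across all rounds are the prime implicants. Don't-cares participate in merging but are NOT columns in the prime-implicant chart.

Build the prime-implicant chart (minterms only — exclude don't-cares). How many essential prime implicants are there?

7

size-2^0 implicants → 000010  000100  001000(✓)  001001(✓)  001110  010101(✓)  011011  011100(✓)  011101(✓)  100000(✓)  100101(✓)  101000(✓)  101100(✓)  101101(✓)  110011  110101(✓)  111101(✓)
size-2^1 implicants → -01000  -10101(✓)  -11101(✓)  00100-  01-101(✓)  01110-  1-0101(✓)  1-1101(✓)  10-000  10-101(✓)  101-00  10110-  11-101(✓)
size-2^2 implicants → -1-101  1--101
Unchecked terms (primes): -01000, -1-101, 000010, 000100, 00100-, 001110, 011011, 01110-, 1--101, 10-000, 101-00, 10110-, 110011
Minterm coverage:
  m2 ⊆ 000010 [E]
  m8 ⊆ -01000,00100-
  m9 ⊆ 00100- [E]
  m14 ⊆ 001110 [E]
  m21 ⊆ -1-101 [E]
  m28 ⊆ 01110- [E]
  m29 ⊆ -1-101,01110-
  m32 ⊆ 10-000 [E]
  m37 ⊆ 1--101 [E]
  m40 ⊆ -01000,10-000,101-00
  m44 ⊆ 101-00,10110-
  m45 ⊆ 1--101,10110-
  m53 ⊆ -1-101,1--101
E = {-1-101, 000010, 00100-, 001110, 01110-, 1--101, 10-000}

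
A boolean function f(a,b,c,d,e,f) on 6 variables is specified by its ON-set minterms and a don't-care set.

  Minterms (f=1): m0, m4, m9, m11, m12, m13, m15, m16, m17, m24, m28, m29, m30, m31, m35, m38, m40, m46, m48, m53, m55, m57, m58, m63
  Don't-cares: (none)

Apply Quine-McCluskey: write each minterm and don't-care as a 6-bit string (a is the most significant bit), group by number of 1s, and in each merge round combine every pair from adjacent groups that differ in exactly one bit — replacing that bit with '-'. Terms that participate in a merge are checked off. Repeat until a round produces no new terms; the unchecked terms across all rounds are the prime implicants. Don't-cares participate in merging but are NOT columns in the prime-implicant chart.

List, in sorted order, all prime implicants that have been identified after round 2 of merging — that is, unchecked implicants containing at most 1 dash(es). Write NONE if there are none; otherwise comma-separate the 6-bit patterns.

-10000, -11111, 0-0000, 00-100, 000-00, 01-000, 01000-, 011-00, 10-110, 100011, 101000, 11-111, 1101-1, 111001, 111010

Round 0: 000000✓ 000100✓ 001001✓ 001011✓ 001100✓ 001101✓ 001111✓ 010000✓ 010001✓ 011000✓ 011100✓ 011101✓ 011110✓ 011111✓ 100011 100110✓ 101000 101110✓ 110000✓ 110101✓ 110111✓ 111001 111010 111111✓
Round 1: -10000 -11111 0-0000 0-1100✓ 0-1101✓ 0-1111✓ 00-100 000-00 001-01✓ 001-11✓ 0010-1✓ 0011-1✓ 00110-✓ 01-000 01000- 011-00 0111-0✓ 0111-1✓ 01110-✓ 01111-✓ 10-110 11-111 1101-1
Round 2: 0-11-1 0-110- 001--1 0111--
PIs = {-10000, -11111, 0-0000, 0-11-1, 0-110-, 00-100, 000-00, 001--1, 01-000, 01000-, 011-00, 0111--, 10-110, 100011, 101000, 11-111, 1101-1, 111001, 111010}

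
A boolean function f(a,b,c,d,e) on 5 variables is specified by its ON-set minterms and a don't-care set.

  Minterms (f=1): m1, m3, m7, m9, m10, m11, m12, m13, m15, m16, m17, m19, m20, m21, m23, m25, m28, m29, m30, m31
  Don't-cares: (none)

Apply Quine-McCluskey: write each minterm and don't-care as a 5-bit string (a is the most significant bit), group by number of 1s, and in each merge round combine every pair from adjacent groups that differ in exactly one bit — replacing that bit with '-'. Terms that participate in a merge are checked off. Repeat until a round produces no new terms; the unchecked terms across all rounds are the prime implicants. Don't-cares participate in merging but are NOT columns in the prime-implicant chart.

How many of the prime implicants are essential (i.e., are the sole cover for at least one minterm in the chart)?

4

Round 0: 00001✓ 00011✓ 00111✓ 01001✓ 01010✓ 01011✓ 01100✓ 01101✓ 01111✓ 10000✓ 10001✓ 10011✓ 10100✓ 10101✓ 10111✓ 11001✓ 11100✓ 11101✓ 11110✓ 11111✓
Round 1: -0001✓ -0011✓ -0111✓ -1001✓ -1100✓ -1101✓ -1111✓ 0-001✓ 0-011✓ 0-111✓ 00-11✓ 000-1✓ 01-01✓ 01-11✓ 010-1✓ 0101- 011-1✓ 0110-✓ 1-001✓ 1-100✓ 1-101✓ 1-111✓ 10-00✓ 10-01✓ 10-11✓ 100-1✓ 1000-✓ 101-1✓ 1010-✓ 11-01✓ 111-0✓ 111-1✓ 1110-✓ 1111-✓
Round 2: --001 --111 -0-11 -00-1 -1-01 -11-1 -110- 0--11 0-0-1 01--1 1--01 1-1-1 1-10- 10--1 10-0- 111--
PIs = {--001, --111, -0-11, -00-1, -1-01, -11-1, -110-, 0--11, 0-0-1, 01--1, 0101-, 1--01, 1-1-1, 1-10-, 10--1, 10-0-, 111--}
Coverage chart:
  m1: --001,-00-1,0-0-1
  m3: -0-11,-00-1,0--11,0-0-1
  m7: --111,-0-11,0--11
  m9: --001,-1-01,0-0-1,01--1
  m10: 0101- ←essential
  m11: 0--11,0-0-1,01--1,0101-
  m12: -110- ←essential
  m13: -1-01,-11-1,-110-,01--1
  m15: --111,-11-1,0--11,01--1
  m16: 10-0- ←essential
  m17: --001,-00-1,1--01,10--1,10-0-
  m19: -0-11,-00-1,10--1
  m20: 1-10-,10-0-
  m21: 1--01,1-1-1,1-10-,10--1,10-0-
  m23: --111,-0-11,1-1-1,10--1
  m25: --001,-1-01,1--01
  m28: -110-,1-10-,111--
  m29: -1-01,-11-1,-110-,1--01,1-1-1,1-10-,111--
  m30: 111-- ←essential
  m31: --111,-11-1,1-1-1,111--
Essential: -110-, 0101-, 10-0-, 111--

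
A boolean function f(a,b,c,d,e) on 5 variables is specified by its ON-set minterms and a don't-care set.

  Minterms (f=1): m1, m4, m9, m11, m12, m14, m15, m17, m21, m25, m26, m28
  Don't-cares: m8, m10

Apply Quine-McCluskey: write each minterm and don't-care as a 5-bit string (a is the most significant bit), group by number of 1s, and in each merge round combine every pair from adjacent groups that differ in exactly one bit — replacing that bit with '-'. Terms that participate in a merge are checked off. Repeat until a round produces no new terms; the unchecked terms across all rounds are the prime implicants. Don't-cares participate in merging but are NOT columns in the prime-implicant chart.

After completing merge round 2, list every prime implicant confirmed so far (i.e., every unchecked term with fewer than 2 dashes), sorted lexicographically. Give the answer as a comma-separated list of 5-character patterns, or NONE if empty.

[col 0] 00001*, 00100*, 01000*, 01001*, 01010*, 01011*, 01100*, 01110*, 01111*, 10001*, 10101*, 11001*, 11010*, 11100*
[col 1] -0001*, -1001*, -1010, -1100, 0-001*, 0-100, 01-00*, 01-10*, 01-11*, 010-0*, 010-1*, 0100-*, 0101-*, 011-0*, 0111-*, 1-001*, 10-01
[col 2] --001, 01--0, 01-1-, 010--
Prime implicants: --001, -1010, -1100, 0-100, 01--0, 01-1-, 010--, 10-01

-1010, -1100, 0-100, 10-01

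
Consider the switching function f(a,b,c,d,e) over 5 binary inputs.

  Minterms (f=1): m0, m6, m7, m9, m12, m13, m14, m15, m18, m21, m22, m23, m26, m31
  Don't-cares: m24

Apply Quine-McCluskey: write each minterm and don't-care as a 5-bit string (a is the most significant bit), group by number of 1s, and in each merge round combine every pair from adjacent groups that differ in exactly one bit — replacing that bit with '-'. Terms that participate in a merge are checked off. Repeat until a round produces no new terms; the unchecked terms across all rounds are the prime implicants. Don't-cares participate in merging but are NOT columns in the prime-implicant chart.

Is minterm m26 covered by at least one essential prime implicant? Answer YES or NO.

NO

size-2^0 implicants → 00000  00110(✓)  00111(✓)  01001(✓)  01100(✓)  01101(✓)  01110(✓)  01111(✓)  10010(✓)  10101(✓)  10110(✓)  10111(✓)  11000(✓)  11010(✓)  11111(✓)
size-2^1 implicants → -0110(✓)  -0111(✓)  -1111(✓)  0-110(✓)  0-111(✓)  0011-(✓)  01-01  011-0(✓)  011-1(✓)  0110-(✓)  0111-(✓)  1-010  1-111(✓)  10-10  101-1  1011-(✓)  110-0
size-2^2 implicants → --111  -011-  0-11-  011--
Unchecked terms (primes): --111, -011-, 0-11-, 00000, 01-01, 011--, 1-010, 10-10, 101-1, 110-0
Minterm coverage:
  m0 ⊆ 00000 [E]
  m6 ⊆ -011-,0-11-
  m7 ⊆ --111,-011-,0-11-
  m9 ⊆ 01-01 [E]
  m12 ⊆ 011-- [E]
  m13 ⊆ 01-01,011--
  m14 ⊆ 0-11-,011--
  m15 ⊆ --111,0-11-,011--
  m18 ⊆ 1-010,10-10
  m21 ⊆ 101-1 [E]
  m22 ⊆ -011-,10-10
  m23 ⊆ --111,-011-,101-1
  m26 ⊆ 1-010,110-0
  m31 ⊆ --111 [E]
E = {--111, 00000, 01-01, 011--, 101-1}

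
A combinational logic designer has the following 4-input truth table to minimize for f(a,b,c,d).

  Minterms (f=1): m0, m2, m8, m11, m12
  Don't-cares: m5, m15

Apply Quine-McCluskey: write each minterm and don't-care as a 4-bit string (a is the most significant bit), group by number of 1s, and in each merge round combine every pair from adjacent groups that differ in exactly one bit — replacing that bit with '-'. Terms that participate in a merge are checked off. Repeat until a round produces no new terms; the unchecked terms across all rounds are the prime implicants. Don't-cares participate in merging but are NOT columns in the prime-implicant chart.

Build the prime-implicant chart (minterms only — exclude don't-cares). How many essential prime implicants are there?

size-2^0 implicants → 0000(✓)  0010(✓)  0101  1000(✓)  1011(✓)  1100(✓)  1111(✓)
size-2^1 implicants → -000  00-0  1-00  1-11
Unchecked terms (primes): -000, 00-0, 0101, 1-00, 1-11
Minterm coverage:
  m0 ⊆ -000,00-0
  m2 ⊆ 00-0 [E]
  m8 ⊆ -000,1-00
  m11 ⊆ 1-11 [E]
  m12 ⊆ 1-00 [E]
E = {00-0, 1-00, 1-11}

3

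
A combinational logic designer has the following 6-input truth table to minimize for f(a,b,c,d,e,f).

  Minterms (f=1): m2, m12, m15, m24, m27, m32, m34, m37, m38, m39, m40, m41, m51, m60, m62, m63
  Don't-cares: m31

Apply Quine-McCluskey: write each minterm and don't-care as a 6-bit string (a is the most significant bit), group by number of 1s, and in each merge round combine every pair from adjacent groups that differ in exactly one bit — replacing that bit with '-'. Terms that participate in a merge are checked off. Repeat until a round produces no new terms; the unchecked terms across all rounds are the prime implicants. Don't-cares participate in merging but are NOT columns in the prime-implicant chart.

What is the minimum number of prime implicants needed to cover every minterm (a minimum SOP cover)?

12

Round 0: 000010✓ 001100 001111✓ 011000 011011✓ 011111✓ 100000✓ 100010✓ 100101✓ 100110✓ 100111✓ 101000✓ 101001✓ 110011 111100✓ 111110✓ 111111✓
Round 1: -00010 -11111 0-1111 011-11 10-000 100-10 1000-0 1001-1 10011- 10100- 1111-0 11111-
PIs = {-00010, -11111, 0-1111, 001100, 011-11, 011000, 10-000, 100-10, 1000-0, 1001-1, 10011-, 10100-, 110011, 1111-0, 11111-}
Coverage chart:
  m2: -00010 ←essential
  m12: 001100 ←essential
  m15: 0-1111 ←essential
  m24: 011000 ←essential
  m27: 011-11 ←essential
  m32: 10-000,1000-0
  m34: -00010,100-10,1000-0
  m37: 1001-1 ←essential
  m38: 100-10,10011-
  m39: 1001-1,10011-
  m40: 10-000,10100-
  m41: 10100- ←essential
  m51: 110011 ←essential
  m60: 1111-0 ←essential
  m62: 1111-0,11111-
  m63: -11111,11111-
Essential: -00010, 0-1111, 001100, 011-11, 011000, 1001-1, 10100-, 110011, 1111-0
Petrick residual → -11111, 10-000, 100-10
Min cover (12 terms): b'c'd'ef' + bcdef + a'cdef + a'b'cde'f' + a'bcef + a'bcd'e'f' + ab'd'e'f' + ab'c'ef' + ab'c'df + ab'cd'e' + abc'd'ef + abcdf'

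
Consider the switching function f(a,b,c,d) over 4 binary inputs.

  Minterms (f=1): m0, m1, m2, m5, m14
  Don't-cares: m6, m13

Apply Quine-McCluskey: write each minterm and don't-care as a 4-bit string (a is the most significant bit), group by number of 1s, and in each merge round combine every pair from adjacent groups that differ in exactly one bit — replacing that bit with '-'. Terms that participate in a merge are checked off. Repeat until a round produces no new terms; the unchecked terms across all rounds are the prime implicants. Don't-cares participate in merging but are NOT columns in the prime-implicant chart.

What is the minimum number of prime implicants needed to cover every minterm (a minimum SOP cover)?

[col 0] 0000*, 0001*, 0010*, 0101*, 0110*, 1101*, 1110*
[col 1] -101, -110, 0-01, 0-10, 00-0, 000-
Prime implicants: -101, -110, 0-01, 0-10, 00-0, 000-
PI chart (minterm → PIs covering it):
  0 | 00-0,000-
  1 | 0-01,000-
  2 | 0-10,00-0
  5 | -101,0-01
  14 | -110  (sole → essential)
Essential prime implicants: -110
Petrick residual → 0-01, 00-0
Minimum SOP uses 3 PIs: bcd' + a'c'd + a'b'd'

3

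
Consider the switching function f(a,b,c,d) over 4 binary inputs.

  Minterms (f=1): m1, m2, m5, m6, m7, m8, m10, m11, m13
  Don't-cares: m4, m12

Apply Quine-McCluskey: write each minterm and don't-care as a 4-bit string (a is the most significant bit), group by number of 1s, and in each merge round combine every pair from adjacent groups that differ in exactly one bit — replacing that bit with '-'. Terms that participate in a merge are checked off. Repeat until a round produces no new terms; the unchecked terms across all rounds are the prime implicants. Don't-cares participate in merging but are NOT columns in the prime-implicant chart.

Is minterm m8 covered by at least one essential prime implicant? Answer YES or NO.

NO

[col 0] 0001*, 0010*, 0100*, 0101*, 0110*, 0111*, 1000*, 1010*, 1011*, 1100*, 1101*
[col 1] -010, -100*, -101*, 0-01, 0-10, 01-0*, 01-1*, 010-*, 011-*, 1-00, 10-0, 101-, 110-*
[col 2] -10-, 01--
Prime implicants: -010, -10-, 0-01, 0-10, 01--, 1-00, 10-0, 101-
PI chart (minterm → PIs covering it):
  1 | 0-01  (sole → essential)
  2 | -010,0-10
  5 | -10-,0-01,01--
  6 | 0-10,01--
  7 | 01--  (sole → essential)
  8 | 1-00,10-0
  10 | -010,10-0,101-
  11 | 101-  (sole → essential)
  13 | -10-  (sole → essential)
Essential prime implicants: -10-, 0-01, 01--, 101-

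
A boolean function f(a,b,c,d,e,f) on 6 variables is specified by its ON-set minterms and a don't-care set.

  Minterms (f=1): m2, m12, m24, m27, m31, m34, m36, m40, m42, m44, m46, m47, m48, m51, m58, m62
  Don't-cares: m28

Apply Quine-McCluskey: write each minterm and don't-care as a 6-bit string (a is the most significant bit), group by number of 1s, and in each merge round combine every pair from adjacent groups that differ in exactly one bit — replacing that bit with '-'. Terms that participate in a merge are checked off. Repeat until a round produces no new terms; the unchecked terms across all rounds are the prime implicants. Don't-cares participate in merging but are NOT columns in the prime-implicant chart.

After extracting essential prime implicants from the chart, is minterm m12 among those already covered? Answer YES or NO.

size-2^0 implicants → 000010(✓)  001100(✓)  011000(✓)  011011(✓)  011100(✓)  011111(✓)  100010(✓)  100100(✓)  101000(✓)  101010(✓)  101100(✓)  101110(✓)  101111(✓)  110000  110011  111010(✓)  111110(✓)
size-2^1 implicants → -00010  -01100  0-1100  011-00  011-11  1-1010(✓)  1-1110(✓)  10-010  10-100  101-00(✓)  101-10(✓)  1010-0(✓)  1011-0(✓)  10111-  111-10(✓)
size-2^2 implicants → 1-1-10  101--0
Unchecked terms (primes): -00010, -01100, 0-1100, 011-00, 011-11, 1-1-10, 10-010, 10-100, 101--0, 10111-, 110000, 110011
Minterm coverage:
  m2 ⊆ -00010 [E]
  m12 ⊆ -01100,0-1100
  m24 ⊆ 011-00 [E]
  m27 ⊆ 011-11 [E]
  m31 ⊆ 011-11 [E]
  m34 ⊆ -00010,10-010
  m36 ⊆ 10-100 [E]
  m40 ⊆ 101--0 [E]
  m42 ⊆ 1-1-10,10-010,101--0
  m44 ⊆ -01100,10-100,101--0
  m46 ⊆ 1-1-10,101--0,10111-
  m47 ⊆ 10111- [E]
  m48 ⊆ 110000 [E]
  m51 ⊆ 110011 [E]
  m58 ⊆ 1-1-10 [E]
  m62 ⊆ 1-1-10 [E]
E = {-00010, 011-00, 011-11, 1-1-10, 10-100, 101--0, 10111-, 110000, 110011}

NO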